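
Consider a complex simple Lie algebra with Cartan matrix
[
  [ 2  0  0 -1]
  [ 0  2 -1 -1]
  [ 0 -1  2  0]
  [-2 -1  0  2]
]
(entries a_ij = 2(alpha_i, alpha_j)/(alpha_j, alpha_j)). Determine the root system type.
The matrix has rank 4 with 2's on the diagonal. Reading the off-diagonal entries as Dynkin edges (a single edge where a_ij = a_ji = -1; a double or triple edge where a_ij * a_ji = 2 or 3), the diagram is a chain of 4 nodes with a double edge at one end; the terminal node there is the unique short simple root (B_4). One simple-root ordering that puts it in standard form is (alpha_3, alpha_2, alpha_4, alpha_1). So the algebra is type B_4, i.e. so(9).

type B_4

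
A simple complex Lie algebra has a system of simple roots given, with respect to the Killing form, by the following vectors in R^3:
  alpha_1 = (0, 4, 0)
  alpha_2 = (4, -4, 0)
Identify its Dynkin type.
B2

Compute the Cartan integers a_ij = 2(alpha_i, alpha_j)/(alpha_j, alpha_j); the resulting 2x2 Cartan matrix is
[[2, -1], [-2, 2]].
The roots have two lengths (squared-length ratio 2:1); the short ones are alpha_{1}. The associated Dynkin diagram is a chain of 2 nodes with a double edge at one end; the terminal node there is the unique short simple root (B_2), so the type is B_2 (the algebra so(5)).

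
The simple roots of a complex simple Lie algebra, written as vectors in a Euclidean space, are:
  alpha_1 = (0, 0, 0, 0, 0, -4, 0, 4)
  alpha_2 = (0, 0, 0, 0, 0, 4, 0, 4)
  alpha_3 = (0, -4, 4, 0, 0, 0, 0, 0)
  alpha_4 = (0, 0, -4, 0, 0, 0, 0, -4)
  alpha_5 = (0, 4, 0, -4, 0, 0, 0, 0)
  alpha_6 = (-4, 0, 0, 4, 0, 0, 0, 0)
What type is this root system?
Compute the Cartan integers a_ij = 2(alpha_i, alpha_j)/(alpha_j, alpha_j); the resulting 6x6 Cartan matrix is
[[2, 0, 0, -1, 0, 0], [0, 2, 0, -1, 0, 0], [0, 0, 2, -1, -1, 0], [-1, -1, -1, 2, 0, 0], [0, 0, -1, 0, 2, -1], [0, 0, 0, 0, -1, 2]].
All simple roots have the same length, so the diagram is simply laced. The associated Dynkin diagram is a chain of 4 nodes with a fork of two nodes at one end (D_6), so the type is D_6 (the algebra so(12)).

D6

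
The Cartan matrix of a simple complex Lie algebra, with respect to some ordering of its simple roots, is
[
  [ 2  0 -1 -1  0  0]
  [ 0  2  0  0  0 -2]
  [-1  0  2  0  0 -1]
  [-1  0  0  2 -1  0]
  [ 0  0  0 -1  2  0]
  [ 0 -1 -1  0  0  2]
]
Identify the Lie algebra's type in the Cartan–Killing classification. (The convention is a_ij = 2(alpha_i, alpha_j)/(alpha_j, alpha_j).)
The matrix has rank 6 with 2's on the diagonal. Reading the off-diagonal entries as Dynkin edges (a single edge where a_ij = a_ji = -1; a double or triple edge where a_ij * a_ji = 2 or 3), the diagram is a chain of 6 nodes with a double edge at one end; the terminal node there is the unique long simple root (C_6). One simple-root ordering that puts it in standard form is (alpha_5, alpha_4, alpha_1, alpha_3, alpha_6, alpha_2). So the algebra is type C_6, i.e. sp(12).

type C_6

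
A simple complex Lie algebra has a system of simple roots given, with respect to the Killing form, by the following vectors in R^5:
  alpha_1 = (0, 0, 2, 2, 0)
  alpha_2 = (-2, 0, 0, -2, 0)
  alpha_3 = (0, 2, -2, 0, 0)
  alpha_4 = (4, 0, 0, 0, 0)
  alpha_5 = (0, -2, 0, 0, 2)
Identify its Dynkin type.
C5

Compute the Cartan integers a_ij = 2(alpha_i, alpha_j)/(alpha_j, alpha_j); the resulting 5x5 Cartan matrix is
[[2, -1, -1, 0, 0], [-1, 2, 0, -1, 0], [-1, 0, 2, 0, -1], [0, -2, 0, 2, 0], [0, 0, -1, 0, 2]].
The roots have two lengths (squared-length ratio 2:1); the short ones are alpha_{1,2,3,5}. The associated Dynkin diagram is a chain of 5 nodes with a double edge at one end; the terminal node there is the unique long simple root (C_5), so the type is C_5 (the algebra sp(10)).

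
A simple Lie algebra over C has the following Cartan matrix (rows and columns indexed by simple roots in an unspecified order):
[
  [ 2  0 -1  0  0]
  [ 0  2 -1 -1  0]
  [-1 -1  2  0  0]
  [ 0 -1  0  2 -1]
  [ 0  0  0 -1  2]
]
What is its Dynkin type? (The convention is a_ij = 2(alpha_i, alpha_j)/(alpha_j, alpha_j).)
A_5 (sl(6))

The matrix has rank 5 with 2's on the diagonal. Reading the off-diagonal entries as Dynkin edges (a single edge where a_ij = a_ji = -1; a double or triple edge where a_ij * a_ji = 2 or 3), the diagram is a chain of 5 nodes with single edges (A_5). One simple-root ordering that puts it in standard form is (alpha_5, alpha_4, alpha_2, alpha_3, alpha_1). So the algebra is type A_5, i.e. sl(6).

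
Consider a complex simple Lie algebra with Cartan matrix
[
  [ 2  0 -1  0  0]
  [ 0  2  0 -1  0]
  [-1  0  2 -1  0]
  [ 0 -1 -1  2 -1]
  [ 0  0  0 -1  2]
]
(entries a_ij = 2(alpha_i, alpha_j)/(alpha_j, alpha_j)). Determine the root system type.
type D_5

The matrix has rank 5 with 2's on the diagonal. Reading the off-diagonal entries as Dynkin edges (a single edge where a_ij = a_ji = -1; a double or triple edge where a_ij * a_ji = 2 or 3), the diagram is a chain of 3 nodes with a fork of two nodes at one end (D_5). One simple-root ordering that puts it in standard form is (alpha_1, alpha_3, alpha_4, alpha_2, alpha_5). So the algebra is type D_5, i.e. so(10).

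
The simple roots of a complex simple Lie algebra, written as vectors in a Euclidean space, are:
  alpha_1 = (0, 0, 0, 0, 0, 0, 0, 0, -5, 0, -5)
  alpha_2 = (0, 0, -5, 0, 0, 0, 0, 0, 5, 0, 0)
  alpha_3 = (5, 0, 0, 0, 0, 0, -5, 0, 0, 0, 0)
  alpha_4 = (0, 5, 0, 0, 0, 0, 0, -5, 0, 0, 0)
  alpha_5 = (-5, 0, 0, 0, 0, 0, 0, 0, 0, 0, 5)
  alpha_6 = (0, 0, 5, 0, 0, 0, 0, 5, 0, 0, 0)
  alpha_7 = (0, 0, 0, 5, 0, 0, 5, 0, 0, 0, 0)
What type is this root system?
A7

Compute the Cartan integers a_ij = 2(alpha_i, alpha_j)/(alpha_j, alpha_j); the resulting 7x7 Cartan matrix is
[[2, -1, 0, 0, -1, 0, 0], [-1, 2, 0, 0, 0, -1, 0], [0, 0, 2, 0, -1, 0, -1], [0, 0, 0, 2, 0, -1, 0], [-1, 0, -1, 0, 2, 0, 0], [0, -1, 0, -1, 0, 2, 0], [0, 0, -1, 0, 0, 0, 2]].
All simple roots have the same length, so the diagram is simply laced. The associated Dynkin diagram is a chain of 7 nodes with single edges (A_7), so the type is A_7 (the algebra sl(8)).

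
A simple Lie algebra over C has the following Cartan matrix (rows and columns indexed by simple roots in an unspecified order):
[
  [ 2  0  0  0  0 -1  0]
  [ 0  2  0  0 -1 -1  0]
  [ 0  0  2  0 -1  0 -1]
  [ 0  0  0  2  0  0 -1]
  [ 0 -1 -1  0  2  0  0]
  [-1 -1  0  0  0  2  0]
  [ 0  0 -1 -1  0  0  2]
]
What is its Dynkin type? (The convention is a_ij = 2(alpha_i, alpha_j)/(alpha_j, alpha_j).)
The matrix has rank 7 with 2's on the diagonal. Reading the off-diagonal entries as Dynkin edges (a single edge where a_ij = a_ji = -1; a double or triple edge where a_ij * a_ji = 2 or 3), the diagram is a chain of 7 nodes with single edges (A_7). One simple-root ordering that puts it in standard form is (alpha_1, alpha_6, alpha_2, alpha_5, alpha_3, alpha_7, alpha_4). So the algebra is type A_7, i.e. sl(8).

A_7 (sl(8))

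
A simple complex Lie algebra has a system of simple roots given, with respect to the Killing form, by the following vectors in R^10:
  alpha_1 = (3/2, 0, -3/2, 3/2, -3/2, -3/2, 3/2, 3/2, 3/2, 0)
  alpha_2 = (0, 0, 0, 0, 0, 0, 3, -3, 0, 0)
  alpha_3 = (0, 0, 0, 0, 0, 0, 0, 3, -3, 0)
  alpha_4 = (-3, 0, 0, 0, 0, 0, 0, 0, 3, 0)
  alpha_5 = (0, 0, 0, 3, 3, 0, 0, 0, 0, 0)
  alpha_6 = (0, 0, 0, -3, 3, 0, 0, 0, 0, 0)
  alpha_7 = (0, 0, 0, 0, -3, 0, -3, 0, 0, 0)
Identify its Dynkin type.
E_7

Compute the Cartan integers a_ij = 2(alpha_i, alpha_j)/(alpha_j, alpha_j); the resulting 7x7 Cartan matrix is
[[2, 0, 0, 0, 0, -1, 0], [0, 2, -1, 0, 0, 0, -1], [0, -1, 2, -1, 0, 0, 0], [0, 0, -1, 2, 0, 0, 0], [0, 0, 0, 0, 2, 0, -1], [-1, 0, 0, 0, 0, 2, -1], [0, -1, 0, 0, -1, -1, 2]].
All simple roots have the same length, so the diagram is simply laced. The associated Dynkin diagram is a chain of 6 nodes with one extra node attached to the third node from one end (E_7), so the type is E_7.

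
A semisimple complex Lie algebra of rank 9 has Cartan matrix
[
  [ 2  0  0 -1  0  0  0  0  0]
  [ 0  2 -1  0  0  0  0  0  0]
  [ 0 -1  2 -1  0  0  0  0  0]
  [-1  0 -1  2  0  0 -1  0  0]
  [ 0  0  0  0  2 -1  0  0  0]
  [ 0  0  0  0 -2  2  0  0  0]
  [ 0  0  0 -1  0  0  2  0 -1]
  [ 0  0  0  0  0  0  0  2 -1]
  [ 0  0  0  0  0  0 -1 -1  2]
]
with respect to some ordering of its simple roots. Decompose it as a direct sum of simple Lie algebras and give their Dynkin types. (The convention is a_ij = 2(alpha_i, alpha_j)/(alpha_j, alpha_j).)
B2 ⊕ E7

The diagram associated to this matrix has two connected components: the simple roots {alpha_5, alpha_6} form a chain of 2 nodes with a double edge at one end; the terminal node there is the unique short simple root (B_2), and {alpha_1, alpha_2, alpha_3, alpha_4, alpha_7, alpha_8, alpha_9} form a chain of 6 nodes with one extra node attached to the third node from one end (E_7). A semisimple Lie algebra decomposes uniquely as the direct sum of simple ideals, one per connected component of its Dynkin diagram, so g ≅ B_2 ⊕ E_7 (dimension 10 + 133 = 143).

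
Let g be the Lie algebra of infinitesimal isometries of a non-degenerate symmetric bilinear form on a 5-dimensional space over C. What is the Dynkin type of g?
B_2 (so(5))

This is so(5) with 5 odd, which has dimension 5(5-1)/2 = 10 and rank (5-1)/2 = 2. In the classification of classical Lie algebras, the orthogonal algebra so(2n+1) in an odd number of variables has type B_n; here n = 2, so the Dynkin diagram is a chain of 2 nodes with a double edge at one end; the terminal node there is the unique short simple root (B_2). Hence the type is B_2.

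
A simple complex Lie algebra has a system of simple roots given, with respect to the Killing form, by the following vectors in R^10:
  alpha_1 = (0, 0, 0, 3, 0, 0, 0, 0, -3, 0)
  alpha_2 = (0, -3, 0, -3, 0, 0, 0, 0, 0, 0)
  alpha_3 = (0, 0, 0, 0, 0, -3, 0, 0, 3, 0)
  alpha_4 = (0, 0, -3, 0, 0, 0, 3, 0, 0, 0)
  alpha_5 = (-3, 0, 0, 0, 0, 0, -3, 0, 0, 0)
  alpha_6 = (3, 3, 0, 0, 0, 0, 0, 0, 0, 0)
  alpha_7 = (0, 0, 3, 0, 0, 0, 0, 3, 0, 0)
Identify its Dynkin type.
Compute the Cartan integers a_ij = 2(alpha_i, alpha_j)/(alpha_j, alpha_j); the resulting 7x7 Cartan matrix is
[[2, -1, -1, 0, 0, 0, 0], [-1, 2, 0, 0, 0, -1, 0], [-1, 0, 2, 0, 0, 0, 0], [0, 0, 0, 2, -1, 0, -1], [0, 0, 0, -1, 2, -1, 0], [0, -1, 0, 0, -1, 2, 0], [0, 0, 0, -1, 0, 0, 2]].
All simple roots have the same length, so the diagram is simply laced. The associated Dynkin diagram is a chain of 7 nodes with single edges (A_7), so the type is A_7 (the algebra sl(8)).

A_7 (sl(8))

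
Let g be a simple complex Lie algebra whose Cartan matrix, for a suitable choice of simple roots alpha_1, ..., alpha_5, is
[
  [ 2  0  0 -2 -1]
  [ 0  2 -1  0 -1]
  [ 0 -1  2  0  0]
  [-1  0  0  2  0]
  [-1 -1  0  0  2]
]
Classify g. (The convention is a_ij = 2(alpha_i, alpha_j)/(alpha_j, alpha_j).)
B_5

The matrix has rank 5 with 2's on the diagonal. Reading the off-diagonal entries as Dynkin edges (a single edge where a_ij = a_ji = -1; a double or triple edge where a_ij * a_ji = 2 or 3), the diagram is a chain of 5 nodes with a double edge at one end; the terminal node there is the unique short simple root (B_5). One simple-root ordering that puts it in standard form is (alpha_3, alpha_2, alpha_5, alpha_1, alpha_4). So the algebra is type B_5, i.e. so(11).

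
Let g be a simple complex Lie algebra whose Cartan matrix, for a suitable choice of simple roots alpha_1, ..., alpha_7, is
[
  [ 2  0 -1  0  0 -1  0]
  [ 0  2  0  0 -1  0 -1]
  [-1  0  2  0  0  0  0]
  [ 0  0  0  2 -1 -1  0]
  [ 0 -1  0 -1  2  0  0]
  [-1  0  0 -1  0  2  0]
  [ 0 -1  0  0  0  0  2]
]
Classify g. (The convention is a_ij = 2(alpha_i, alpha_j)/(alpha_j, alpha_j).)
A_7 (sl(8))

The matrix has rank 7 with 2's on the diagonal. Reading the off-diagonal entries as Dynkin edges (a single edge where a_ij = a_ji = -1; a double or triple edge where a_ij * a_ji = 2 or 3), the diagram is a chain of 7 nodes with single edges (A_7). One simple-root ordering that puts it in standard form is (alpha_3, alpha_1, alpha_6, alpha_4, alpha_5, alpha_2, alpha_7). So the algebra is type A_7, i.e. sl(8).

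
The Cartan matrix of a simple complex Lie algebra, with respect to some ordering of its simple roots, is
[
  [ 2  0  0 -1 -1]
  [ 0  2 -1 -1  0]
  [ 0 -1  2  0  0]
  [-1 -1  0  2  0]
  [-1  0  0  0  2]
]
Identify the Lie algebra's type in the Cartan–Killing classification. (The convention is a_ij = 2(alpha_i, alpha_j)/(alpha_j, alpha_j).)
The matrix has rank 5 with 2's on the diagonal. Reading the off-diagonal entries as Dynkin edges (a single edge where a_ij = a_ji = -1; a double or triple edge where a_ij * a_ji = 2 or 3), the diagram is a chain of 5 nodes with single edges (A_5). One simple-root ordering that puts it in standard form is (alpha_5, alpha_1, alpha_4, alpha_2, alpha_3). So the algebra is type A_5, i.e. sl(6).

type A_5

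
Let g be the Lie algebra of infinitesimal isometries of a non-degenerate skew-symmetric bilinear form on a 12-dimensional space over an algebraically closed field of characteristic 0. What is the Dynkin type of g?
C6

This is sp(12), which has dimension 12(12+1)/2 = 78 and rank 12/2 = 6. In the classification of classical Lie algebras, the symplectic algebra sp(2n) has type C_n; here n = 6, so the Dynkin diagram is a chain of 6 nodes with a double edge at one end; the terminal node there is the unique long simple root (C_6). Hence the type is C_6.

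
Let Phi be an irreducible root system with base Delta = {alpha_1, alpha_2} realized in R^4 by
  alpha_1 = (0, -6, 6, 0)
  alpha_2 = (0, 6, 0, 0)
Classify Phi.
B2

Compute the Cartan integers a_ij = 2(alpha_i, alpha_j)/(alpha_j, alpha_j); the resulting 2x2 Cartan matrix is
[[2, -2], [-1, 2]].
The roots have two lengths (squared-length ratio 2:1); the short ones are alpha_{2}. The associated Dynkin diagram is a chain of 2 nodes with a double edge at one end; the terminal node there is the unique short simple root (B_2), so the type is B_2 (the algebra so(5)).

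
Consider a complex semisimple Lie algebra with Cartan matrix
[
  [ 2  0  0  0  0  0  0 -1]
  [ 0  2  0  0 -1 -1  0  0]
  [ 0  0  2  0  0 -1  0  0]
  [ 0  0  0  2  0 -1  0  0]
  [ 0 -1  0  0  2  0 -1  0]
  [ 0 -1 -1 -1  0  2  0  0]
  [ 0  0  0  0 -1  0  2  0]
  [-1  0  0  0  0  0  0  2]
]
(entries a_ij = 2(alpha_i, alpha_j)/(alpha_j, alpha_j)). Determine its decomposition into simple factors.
The diagram associated to this matrix has two connected components: the simple roots {alpha_1, alpha_8} form a chain of 2 nodes with single edges (A_2), and {alpha_2, alpha_3, alpha_4, alpha_5, alpha_6, alpha_7} form a chain of 4 nodes with a fork of two nodes at one end (D_6). A semisimple Lie algebra decomposes uniquely as the direct sum of simple ideals, one per connected component of its Dynkin diagram, so g ≅ A_2 ⊕ D_6 (dimension 8 + 66 = 74).

A_2 (sl(3)) + D_6 (so(12))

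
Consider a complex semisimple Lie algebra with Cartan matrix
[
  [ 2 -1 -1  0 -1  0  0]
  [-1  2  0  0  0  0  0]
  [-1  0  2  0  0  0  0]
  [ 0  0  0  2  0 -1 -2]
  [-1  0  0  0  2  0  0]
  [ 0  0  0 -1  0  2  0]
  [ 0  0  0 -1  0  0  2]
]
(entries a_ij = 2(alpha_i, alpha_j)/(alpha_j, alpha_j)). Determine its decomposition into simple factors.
B_3 + D_4

The diagram associated to this matrix has two connected components: the simple roots {alpha_4, alpha_6, alpha_7} form a chain of 3 nodes with a double edge at one end; the terminal node there is the unique short simple root (B_3), and {alpha_1, alpha_2, alpha_3, alpha_5} form a chain of 2 nodes with a fork of two nodes at one end (D_4). A semisimple Lie algebra decomposes uniquely as the direct sum of simple ideals, one per connected component of its Dynkin diagram, so g ≅ B_3 ⊕ D_4 (dimension 21 + 28 = 49).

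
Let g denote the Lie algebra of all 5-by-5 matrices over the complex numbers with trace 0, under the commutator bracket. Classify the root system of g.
This is sl(5), which has dimension 5^2 - 1 = 24 and rank 5 - 1 = 4 (a Cartan subalgebra is the diagonal traceless matrices). In the classification of classical Lie algebras, the special linear algebra sl(n+1) has type A_n; here n = 4, so the Dynkin diagram is a chain of 4 nodes with single edges (A_4). Hence the type is A_4.

A4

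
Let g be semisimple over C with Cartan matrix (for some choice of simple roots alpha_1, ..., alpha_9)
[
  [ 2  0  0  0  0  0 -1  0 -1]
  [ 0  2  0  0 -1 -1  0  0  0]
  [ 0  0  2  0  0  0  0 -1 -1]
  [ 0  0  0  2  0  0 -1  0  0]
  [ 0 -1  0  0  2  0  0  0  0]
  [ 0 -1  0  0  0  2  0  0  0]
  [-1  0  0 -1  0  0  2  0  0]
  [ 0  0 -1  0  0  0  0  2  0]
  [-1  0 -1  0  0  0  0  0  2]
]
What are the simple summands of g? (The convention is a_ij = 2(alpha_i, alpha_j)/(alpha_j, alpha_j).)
A3 ⊕ A6

The diagram associated to this matrix has two connected components: the simple roots {alpha_2, alpha_5, alpha_6} form a chain of 3 nodes with single edges (A_3), and {alpha_1, alpha_3, alpha_4, alpha_7, alpha_8, alpha_9} form a chain of 6 nodes with single edges (A_6). A semisimple Lie algebra decomposes uniquely as the direct sum of simple ideals, one per connected component of its Dynkin diagram, so g ≅ A_3 ⊕ A_6 (dimension 15 + 48 = 63).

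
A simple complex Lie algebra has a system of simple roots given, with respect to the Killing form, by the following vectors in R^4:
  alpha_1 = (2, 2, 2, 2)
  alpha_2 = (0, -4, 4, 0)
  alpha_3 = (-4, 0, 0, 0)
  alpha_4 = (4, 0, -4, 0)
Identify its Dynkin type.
Compute the Cartan integers a_ij = 2(alpha_i, alpha_j)/(alpha_j, alpha_j); the resulting 4x4 Cartan matrix is
[[2, 0, -1, 0], [0, 2, 0, -1], [-1, 0, 2, -1], [0, -1, -2, 2]].
The roots have two lengths (squared-length ratio 2:1); the short ones are alpha_{1,3}. The associated Dynkin diagram is a chain of 4 nodes with a double edge between the middle two (F_4), so the type is F_4.

F_4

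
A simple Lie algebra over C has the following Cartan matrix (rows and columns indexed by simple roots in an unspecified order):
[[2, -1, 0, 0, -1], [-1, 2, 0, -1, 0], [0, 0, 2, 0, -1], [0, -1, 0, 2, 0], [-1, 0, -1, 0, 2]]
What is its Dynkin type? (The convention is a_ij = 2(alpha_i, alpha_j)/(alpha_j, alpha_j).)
The matrix has rank 5 with 2's on the diagonal. Reading the off-diagonal entries as Dynkin edges (a single edge where a_ij = a_ji = -1; a double or triple edge where a_ij * a_ji = 2 or 3), the diagram is a chain of 5 nodes with single edges (A_5). One simple-root ordering that puts it in standard form is (alpha_4, alpha_2, alpha_1, alpha_5, alpha_3). So the algebra is type A_5, i.e. sl(6).

type A_5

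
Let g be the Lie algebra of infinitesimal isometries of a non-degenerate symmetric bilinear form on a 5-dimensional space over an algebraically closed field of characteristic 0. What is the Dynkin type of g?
B_2

This is so(5) with 5 odd, which has dimension 5(5-1)/2 = 10 and rank (5-1)/2 = 2. In the classification of classical Lie algebras, the orthogonal algebra so(2n+1) in an odd number of variables has type B_n; here n = 2, so the Dynkin diagram is a chain of 2 nodes with a double edge at one end; the terminal node there is the unique short simple root (B_2). Hence the type is B_2.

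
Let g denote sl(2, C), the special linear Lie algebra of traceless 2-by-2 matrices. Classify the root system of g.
This is sl(2), which has dimension 2^2 - 1 = 3 and rank 2 - 1 = 1 (a Cartan subalgebra is the diagonal traceless matrices). In the classification of classical Lie algebras, the special linear algebra sl(n+1) has type A_n; here n = 1, so the Dynkin diagram is a chain of 1 nodes with single edges (A_1). Hence the type is A_1.

type A_1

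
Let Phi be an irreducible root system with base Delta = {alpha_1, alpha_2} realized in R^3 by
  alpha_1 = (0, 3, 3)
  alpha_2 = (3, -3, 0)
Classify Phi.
Compute the Cartan integers a_ij = 2(alpha_i, alpha_j)/(alpha_j, alpha_j); the resulting 2x2 Cartan matrix is
[[2, -1], [-1, 2]].
All simple roots have the same length, so the diagram is simply laced. The associated Dynkin diagram is a chain of 2 nodes with single edges (A_2), so the type is A_2 (the algebra sl(3)).

A_2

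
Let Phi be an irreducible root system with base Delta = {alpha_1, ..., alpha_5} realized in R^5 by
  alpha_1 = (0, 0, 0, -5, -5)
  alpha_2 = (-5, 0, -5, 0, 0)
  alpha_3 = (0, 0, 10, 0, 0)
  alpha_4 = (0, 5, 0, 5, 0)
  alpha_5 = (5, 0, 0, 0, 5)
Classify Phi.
Compute the Cartan integers a_ij = 2(alpha_i, alpha_j)/(alpha_j, alpha_j); the resulting 5x5 Cartan matrix is
[[2, 0, 0, -1, -1], [0, 2, -1, 0, -1], [0, -2, 2, 0, 0], [-1, 0, 0, 2, 0], [-1, -1, 0, 0, 2]].
The roots have two lengths (squared-length ratio 2:1); the short ones are alpha_{1,2,4,5}. The associated Dynkin diagram is a chain of 5 nodes with a double edge at one end; the terminal node there is the unique long simple root (C_5), so the type is C_5 (the algebra sp(10)).

type C_5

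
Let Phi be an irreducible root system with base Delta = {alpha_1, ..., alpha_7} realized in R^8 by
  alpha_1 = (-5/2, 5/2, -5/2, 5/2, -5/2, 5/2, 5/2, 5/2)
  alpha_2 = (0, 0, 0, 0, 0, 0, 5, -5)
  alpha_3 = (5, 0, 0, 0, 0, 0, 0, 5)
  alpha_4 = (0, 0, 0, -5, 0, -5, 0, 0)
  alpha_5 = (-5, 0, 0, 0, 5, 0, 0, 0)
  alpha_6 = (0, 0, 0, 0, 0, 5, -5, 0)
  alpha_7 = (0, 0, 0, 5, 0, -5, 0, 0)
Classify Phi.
Compute the Cartan integers a_ij = 2(alpha_i, alpha_j)/(alpha_j, alpha_j); the resulting 7x7 Cartan matrix is
[[2, 0, 0, -1, 0, 0, 0], [0, 2, -1, 0, 0, -1, 0], [0, -1, 2, 0, -1, 0, 0], [-1, 0, 0, 2, 0, -1, 0], [0, 0, -1, 0, 2, 0, 0], [0, -1, 0, -1, 0, 2, -1], [0, 0, 0, 0, 0, -1, 2]].
All simple roots have the same length, so the diagram is simply laced. The associated Dynkin diagram is a chain of 6 nodes with one extra node attached to the third node from one end (E_7), so the type is E_7.

E_7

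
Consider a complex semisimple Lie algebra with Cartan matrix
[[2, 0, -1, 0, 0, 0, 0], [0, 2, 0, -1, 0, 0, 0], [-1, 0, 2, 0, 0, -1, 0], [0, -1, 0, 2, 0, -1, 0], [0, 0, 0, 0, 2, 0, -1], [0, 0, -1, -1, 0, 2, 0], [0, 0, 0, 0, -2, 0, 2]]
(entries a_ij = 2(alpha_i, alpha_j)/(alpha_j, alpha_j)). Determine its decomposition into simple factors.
A5 ⊕ B2

The diagram associated to this matrix has two connected components: the simple roots {alpha_1, alpha_2, alpha_3, alpha_4, alpha_6} form a chain of 5 nodes with single edges (A_5), and {alpha_5, alpha_7} form a chain of 2 nodes with a double edge at one end; the terminal node there is the unique short simple root (B_2). A semisimple Lie algebra decomposes uniquely as the direct sum of simple ideals, one per connected component of its Dynkin diagram, so g ≅ A_5 ⊕ B_2 (dimension 35 + 10 = 45).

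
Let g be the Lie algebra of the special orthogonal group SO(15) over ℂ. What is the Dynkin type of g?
This is so(15) with 15 odd, which has dimension 15(15-1)/2 = 105 and rank (15-1)/2 = 7. In the classification of classical Lie algebras, the orthogonal algebra so(2n+1) in an odd number of variables has type B_n; here n = 7, so the Dynkin diagram is a chain of 7 nodes with a double edge at one end; the terminal node there is the unique short simple root (B_7). Hence the type is B_7.

B7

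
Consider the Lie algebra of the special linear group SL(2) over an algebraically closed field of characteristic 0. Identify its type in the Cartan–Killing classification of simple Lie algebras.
A_1 (sl(2))

This is sl(2), which has dimension 2^2 - 1 = 3 and rank 2 - 1 = 1 (a Cartan subalgebra is the diagonal traceless matrices). In the classification of classical Lie algebras, the special linear algebra sl(n+1) has type A_n; here n = 1, so the Dynkin diagram is a chain of 1 nodes with single edges (A_1). Hence the type is A_1.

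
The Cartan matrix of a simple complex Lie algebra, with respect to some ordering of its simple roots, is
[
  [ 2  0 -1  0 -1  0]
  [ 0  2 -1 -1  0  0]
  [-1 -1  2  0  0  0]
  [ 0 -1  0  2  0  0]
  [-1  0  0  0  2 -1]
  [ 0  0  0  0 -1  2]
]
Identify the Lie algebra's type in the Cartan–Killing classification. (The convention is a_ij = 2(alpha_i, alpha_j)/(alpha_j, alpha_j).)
The matrix has rank 6 with 2's on the diagonal. Reading the off-diagonal entries as Dynkin edges (a single edge where a_ij = a_ji = -1; a double or triple edge where a_ij * a_ji = 2 or 3), the diagram is a chain of 6 nodes with single edges (A_6). One simple-root ordering that puts it in standard form is (alpha_4, alpha_2, alpha_3, alpha_1, alpha_5, alpha_6). So the algebra is type A_6, i.e. sl(7).

type A_6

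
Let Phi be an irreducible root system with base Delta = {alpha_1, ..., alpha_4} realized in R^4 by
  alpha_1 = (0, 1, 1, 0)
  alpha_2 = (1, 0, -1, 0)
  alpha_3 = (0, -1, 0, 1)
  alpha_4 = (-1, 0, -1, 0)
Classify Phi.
Compute the Cartan integers a_ij = 2(alpha_i, alpha_j)/(alpha_j, alpha_j); the resulting 4x4 Cartan matrix is
[[2, -1, -1, -1], [-1, 2, 0, 0], [-1, 0, 2, 0], [-1, 0, 0, 2]].
All simple roots have the same length, so the diagram is simply laced. The associated Dynkin diagram is a chain of 2 nodes with a fork of two nodes at one end (D_4), so the type is D_4 (the algebra so(8)).

D_4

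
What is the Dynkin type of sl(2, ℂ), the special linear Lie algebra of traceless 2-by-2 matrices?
This is sl(2), which has dimension 2^2 - 1 = 3 and rank 2 - 1 = 1 (a Cartan subalgebra is the diagonal traceless matrices). In the classification of classical Lie algebras, the special linear algebra sl(n+1) has type A_n; here n = 1, so the Dynkin diagram is a chain of 1 nodes with single edges (A_1). Hence the type is A_1.

A1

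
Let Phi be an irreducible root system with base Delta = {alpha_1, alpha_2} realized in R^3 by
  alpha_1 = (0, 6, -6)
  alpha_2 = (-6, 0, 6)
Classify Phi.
type A_2

Compute the Cartan integers a_ij = 2(alpha_i, alpha_j)/(alpha_j, alpha_j); the resulting 2x2 Cartan matrix is
[[2, -1], [-1, 2]].
All simple roots have the same length, so the diagram is simply laced. The associated Dynkin diagram is a chain of 2 nodes with single edges (A_2), so the type is A_2 (the algebra sl(3)).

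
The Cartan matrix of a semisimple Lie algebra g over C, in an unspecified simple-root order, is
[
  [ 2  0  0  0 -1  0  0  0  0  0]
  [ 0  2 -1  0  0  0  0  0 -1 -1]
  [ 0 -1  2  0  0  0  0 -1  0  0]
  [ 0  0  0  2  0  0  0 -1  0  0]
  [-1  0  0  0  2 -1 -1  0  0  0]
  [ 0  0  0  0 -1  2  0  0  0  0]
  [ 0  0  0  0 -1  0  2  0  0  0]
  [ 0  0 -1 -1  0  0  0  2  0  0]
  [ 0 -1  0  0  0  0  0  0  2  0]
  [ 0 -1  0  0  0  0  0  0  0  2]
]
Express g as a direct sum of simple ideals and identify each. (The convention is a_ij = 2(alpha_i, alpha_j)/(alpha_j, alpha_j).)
The diagram associated to this matrix has two connected components: the simple roots {alpha_1, alpha_5, alpha_6, alpha_7} form a chain of 2 nodes with a fork of two nodes at one end (D_4), and {alpha_2, alpha_3, alpha_4, alpha_8, alpha_9, alpha_10} form a chain of 4 nodes with a fork of two nodes at one end (D_6). A semisimple Lie algebra decomposes uniquely as the direct sum of simple ideals, one per connected component of its Dynkin diagram, so g ≅ D_4 ⊕ D_6 (dimension 28 + 66 = 94).

D_4 (so(8)) + D_6 (so(12))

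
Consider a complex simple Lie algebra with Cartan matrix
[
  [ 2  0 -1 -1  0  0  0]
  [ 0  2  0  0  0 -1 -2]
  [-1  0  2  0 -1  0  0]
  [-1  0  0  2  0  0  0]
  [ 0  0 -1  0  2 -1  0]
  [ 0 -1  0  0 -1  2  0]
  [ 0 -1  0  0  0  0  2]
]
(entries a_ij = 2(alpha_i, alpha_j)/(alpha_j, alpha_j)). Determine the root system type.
The matrix has rank 7 with 2's on the diagonal. Reading the off-diagonal entries as Dynkin edges (a single edge where a_ij = a_ji = -1; a double or triple edge where a_ij * a_ji = 2 or 3), the diagram is a chain of 7 nodes with a double edge at one end; the terminal node there is the unique short simple root (B_7). One simple-root ordering that puts it in standard form is (alpha_4, alpha_1, alpha_3, alpha_5, alpha_6, alpha_2, alpha_7). So the algebra is type B_7, i.e. so(15).

B_7 (so(15))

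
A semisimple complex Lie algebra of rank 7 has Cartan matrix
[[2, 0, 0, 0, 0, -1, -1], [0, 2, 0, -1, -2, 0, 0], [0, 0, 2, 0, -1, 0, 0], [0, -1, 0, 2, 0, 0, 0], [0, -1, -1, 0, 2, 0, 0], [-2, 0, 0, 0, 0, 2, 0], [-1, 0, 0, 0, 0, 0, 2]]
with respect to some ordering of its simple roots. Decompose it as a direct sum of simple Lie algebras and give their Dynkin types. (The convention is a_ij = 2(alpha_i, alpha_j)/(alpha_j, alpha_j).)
The diagram associated to this matrix has two connected components: the simple roots {alpha_1, alpha_6, alpha_7} form a chain of 3 nodes with a double edge at one end; the terminal node there is the unique long simple root (C_3), and {alpha_2, alpha_3, alpha_4, alpha_5} form a chain of 4 nodes with a double edge between the middle two (F_4). A semisimple Lie algebra decomposes uniquely as the direct sum of simple ideals, one per connected component of its Dynkin diagram, so g ≅ C_3 ⊕ F_4 (dimension 21 + 52 = 73).

type C_3 ⊕ type F_4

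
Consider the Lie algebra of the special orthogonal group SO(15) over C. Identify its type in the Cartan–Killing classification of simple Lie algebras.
This is so(15) with 15 odd, which has dimension 15(15-1)/2 = 105 and rank (15-1)/2 = 7. In the classification of classical Lie algebras, the orthogonal algebra so(2n+1) in an odd number of variables has type B_n; here n = 7, so the Dynkin diagram is a chain of 7 nodes with a double edge at one end; the terminal node there is the unique short simple root (B_7). Hence the type is B_7.

B7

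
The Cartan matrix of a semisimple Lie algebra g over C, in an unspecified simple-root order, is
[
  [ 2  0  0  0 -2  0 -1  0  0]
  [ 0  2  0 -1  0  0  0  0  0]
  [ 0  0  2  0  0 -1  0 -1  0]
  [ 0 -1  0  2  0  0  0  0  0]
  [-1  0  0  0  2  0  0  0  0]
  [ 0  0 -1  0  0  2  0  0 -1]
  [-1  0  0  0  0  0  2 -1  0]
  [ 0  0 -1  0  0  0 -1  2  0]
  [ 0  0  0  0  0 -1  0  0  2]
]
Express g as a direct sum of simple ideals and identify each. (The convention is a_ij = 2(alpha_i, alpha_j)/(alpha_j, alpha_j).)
The diagram associated to this matrix has two connected components: the simple roots {alpha_2, alpha_4} form a chain of 2 nodes with single edges (A_2), and {alpha_1, alpha_3, alpha_5, alpha_6, alpha_7, alpha_8, alpha_9} form a chain of 7 nodes with a double edge at one end; the terminal node there is the unique short simple root (B_7). A semisimple Lie algebra decomposes uniquely as the direct sum of simple ideals, one per connected component of its Dynkin diagram, so g ≅ A_2 ⊕ B_7 (dimension 8 + 105 = 113).

A_2 ⊕ B_7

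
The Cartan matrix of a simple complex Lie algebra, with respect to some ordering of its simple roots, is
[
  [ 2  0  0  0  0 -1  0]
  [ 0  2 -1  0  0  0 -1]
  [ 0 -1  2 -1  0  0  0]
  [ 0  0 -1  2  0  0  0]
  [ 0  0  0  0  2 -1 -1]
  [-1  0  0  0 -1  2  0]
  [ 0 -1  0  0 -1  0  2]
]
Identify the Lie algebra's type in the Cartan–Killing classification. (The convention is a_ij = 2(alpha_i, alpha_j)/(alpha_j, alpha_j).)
type A_7

The matrix has rank 7 with 2's on the diagonal. Reading the off-diagonal entries as Dynkin edges (a single edge where a_ij = a_ji = -1; a double or triple edge where a_ij * a_ji = 2 or 3), the diagram is a chain of 7 nodes with single edges (A_7). One simple-root ordering that puts it in standard form is (alpha_1, alpha_6, alpha_5, alpha_7, alpha_2, alpha_3, alpha_4). So the algebra is type A_7, i.e. sl(8).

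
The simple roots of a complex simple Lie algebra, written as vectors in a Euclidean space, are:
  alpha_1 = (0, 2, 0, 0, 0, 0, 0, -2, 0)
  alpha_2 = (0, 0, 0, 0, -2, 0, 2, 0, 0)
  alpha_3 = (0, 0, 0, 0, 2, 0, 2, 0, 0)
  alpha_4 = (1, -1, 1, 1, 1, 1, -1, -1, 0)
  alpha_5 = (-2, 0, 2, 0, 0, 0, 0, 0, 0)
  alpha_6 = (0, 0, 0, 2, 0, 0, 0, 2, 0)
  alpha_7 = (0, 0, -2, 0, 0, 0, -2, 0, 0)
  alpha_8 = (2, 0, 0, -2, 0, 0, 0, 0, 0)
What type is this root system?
Compute the Cartan integers a_ij = 2(alpha_i, alpha_j)/(alpha_j, alpha_j); the resulting 8x8 Cartan matrix is
[[2, 0, 0, 0, 0, -1, 0, 0], [0, 2, 0, -1, 0, 0, -1, 0], [0, 0, 2, 0, 0, 0, -1, 0], [0, -1, 0, 2, 0, 0, 0, 0], [0, 0, 0, 0, 2, 0, -1, -1], [-1, 0, 0, 0, 0, 2, 0, -1], [0, -1, -1, 0, -1, 0, 2, 0], [0, 0, 0, 0, -1, -1, 0, 2]].
All simple roots have the same length, so the diagram is simply laced. The associated Dynkin diagram is a chain of 7 nodes with one extra node attached to the third node from one end (E_8), so the type is E_8.

E_8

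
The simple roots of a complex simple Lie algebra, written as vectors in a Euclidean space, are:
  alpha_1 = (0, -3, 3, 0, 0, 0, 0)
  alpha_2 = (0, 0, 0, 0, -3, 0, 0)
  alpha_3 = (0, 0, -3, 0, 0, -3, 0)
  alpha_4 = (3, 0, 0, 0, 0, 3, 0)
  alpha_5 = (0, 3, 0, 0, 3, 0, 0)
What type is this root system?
type B_5

Compute the Cartan integers a_ij = 2(alpha_i, alpha_j)/(alpha_j, alpha_j); the resulting 5x5 Cartan matrix is
[[2, 0, -1, 0, -1], [0, 2, 0, 0, -1], [-1, 0, 2, -1, 0], [0, 0, -1, 2, 0], [-1, -2, 0, 0, 2]].
The roots have two lengths (squared-length ratio 2:1); the short ones are alpha_{2}. The associated Dynkin diagram is a chain of 5 nodes with a double edge at one end; the terminal node there is the unique short simple root (B_5), so the type is B_5 (the algebra so(11)).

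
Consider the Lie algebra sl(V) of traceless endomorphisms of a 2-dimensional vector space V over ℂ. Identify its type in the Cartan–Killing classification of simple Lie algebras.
A_1 (sl(2))

This is sl(2), which has dimension 2^2 - 1 = 3 and rank 2 - 1 = 1 (a Cartan subalgebra is the diagonal traceless matrices). In the classification of classical Lie algebras, the special linear algebra sl(n+1) has type A_n; here n = 1, so the Dynkin diagram is a chain of 1 nodes with single edges (A_1). Hence the type is A_1.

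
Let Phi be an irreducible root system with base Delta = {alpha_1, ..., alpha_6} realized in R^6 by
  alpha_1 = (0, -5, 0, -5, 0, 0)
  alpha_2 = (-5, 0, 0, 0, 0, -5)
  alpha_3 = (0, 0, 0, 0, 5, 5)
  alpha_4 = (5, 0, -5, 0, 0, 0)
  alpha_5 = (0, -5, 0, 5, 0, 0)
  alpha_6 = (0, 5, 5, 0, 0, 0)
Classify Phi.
Compute the Cartan integers a_ij = 2(alpha_i, alpha_j)/(alpha_j, alpha_j); the resulting 6x6 Cartan matrix is
[[2, 0, 0, 0, 0, -1], [0, 2, -1, -1, 0, 0], [0, -1, 2, 0, 0, 0], [0, -1, 0, 2, 0, -1], [0, 0, 0, 0, 2, -1], [-1, 0, 0, -1, -1, 2]].
All simple roots have the same length, so the diagram is simply laced. The associated Dynkin diagram is a chain of 4 nodes with a fork of two nodes at one end (D_6), so the type is D_6 (the algebra so(12)).

type D_6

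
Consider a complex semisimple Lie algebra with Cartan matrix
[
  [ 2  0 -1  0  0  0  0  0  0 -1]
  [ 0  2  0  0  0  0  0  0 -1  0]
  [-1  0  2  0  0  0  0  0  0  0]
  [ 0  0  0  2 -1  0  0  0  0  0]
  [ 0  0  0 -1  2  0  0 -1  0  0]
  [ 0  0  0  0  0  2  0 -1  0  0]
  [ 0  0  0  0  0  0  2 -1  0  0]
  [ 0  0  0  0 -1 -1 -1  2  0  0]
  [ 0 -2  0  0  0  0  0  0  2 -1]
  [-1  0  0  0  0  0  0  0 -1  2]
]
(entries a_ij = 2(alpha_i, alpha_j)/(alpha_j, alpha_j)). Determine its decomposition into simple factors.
The diagram associated to this matrix has two connected components: the simple roots {alpha_1, alpha_2, alpha_3, alpha_9, alpha_10} form a chain of 5 nodes with a double edge at one end; the terminal node there is the unique short simple root (B_5), and {alpha_4, alpha_5, alpha_6, alpha_7, alpha_8} form a chain of 3 nodes with a fork of two nodes at one end (D_5). A semisimple Lie algebra decomposes uniquely as the direct sum of simple ideals, one per connected component of its Dynkin diagram, so g ≅ B_5 ⊕ D_5 (dimension 55 + 45 = 100).

B_5 (so(11)) ⊕ D_5 (so(10))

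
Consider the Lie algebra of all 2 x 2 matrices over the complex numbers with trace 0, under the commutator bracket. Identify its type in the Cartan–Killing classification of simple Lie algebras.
A_1 (sl(2))

This is sl(2), which has dimension 2^2 - 1 = 3 and rank 2 - 1 = 1 (a Cartan subalgebra is the diagonal traceless matrices). In the classification of classical Lie algebras, the special linear algebra sl(n+1) has type A_n; here n = 1, so the Dynkin diagram is a chain of 1 nodes with single edges (A_1). Hence the type is A_1.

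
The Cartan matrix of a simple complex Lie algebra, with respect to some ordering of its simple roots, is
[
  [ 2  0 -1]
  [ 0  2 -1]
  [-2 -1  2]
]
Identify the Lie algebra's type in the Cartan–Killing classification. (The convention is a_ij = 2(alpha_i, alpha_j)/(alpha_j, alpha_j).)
B3

The matrix has rank 3 with 2's on the diagonal. Reading the off-diagonal entries as Dynkin edges (a single edge where a_ij = a_ji = -1; a double or triple edge where a_ij * a_ji = 2 or 3), the diagram is a chain of 3 nodes with a double edge at one end; the terminal node there is the unique short simple root (B_3). One simple-root ordering that puts it in standard form is (alpha_2, alpha_3, alpha_1). So the algebra is type B_3, i.e. so(7).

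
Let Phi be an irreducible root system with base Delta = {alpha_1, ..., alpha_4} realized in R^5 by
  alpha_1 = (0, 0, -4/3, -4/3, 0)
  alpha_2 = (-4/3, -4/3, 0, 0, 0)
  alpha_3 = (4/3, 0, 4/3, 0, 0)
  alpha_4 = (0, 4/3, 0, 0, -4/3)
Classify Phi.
A_4

Compute the Cartan integers a_ij = 2(alpha_i, alpha_j)/(alpha_j, alpha_j); the resulting 4x4 Cartan matrix is
[[2, 0, -1, 0], [0, 2, -1, -1], [-1, -1, 2, 0], [0, -1, 0, 2]].
All simple roots have the same length, so the diagram is simply laced. The associated Dynkin diagram is a chain of 4 nodes with single edges (A_4), so the type is A_4 (the algebra sl(5)).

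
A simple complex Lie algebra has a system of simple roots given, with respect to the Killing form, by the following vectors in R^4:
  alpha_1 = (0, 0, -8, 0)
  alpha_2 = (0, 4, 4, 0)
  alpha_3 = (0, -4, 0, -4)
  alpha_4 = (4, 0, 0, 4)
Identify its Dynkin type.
C4

Compute the Cartan integers a_ij = 2(alpha_i, alpha_j)/(alpha_j, alpha_j); the resulting 4x4 Cartan matrix is
[[2, -2, 0, 0], [-1, 2, -1, 0], [0, -1, 2, -1], [0, 0, -1, 2]].
The roots have two lengths (squared-length ratio 2:1); the short ones are alpha_{2,3,4}. The associated Dynkin diagram is a chain of 4 nodes with a double edge at one end; the terminal node there is the unique long simple root (C_4), so the type is C_4 (the algebra sp(8)).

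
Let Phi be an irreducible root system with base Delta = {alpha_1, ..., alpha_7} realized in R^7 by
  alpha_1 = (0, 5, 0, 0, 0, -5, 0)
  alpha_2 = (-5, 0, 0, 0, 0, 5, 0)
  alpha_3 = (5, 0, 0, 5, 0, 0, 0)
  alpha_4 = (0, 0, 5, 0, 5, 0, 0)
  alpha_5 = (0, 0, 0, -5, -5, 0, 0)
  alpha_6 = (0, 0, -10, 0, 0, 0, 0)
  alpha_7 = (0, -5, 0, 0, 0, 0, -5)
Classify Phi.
Compute the Cartan integers a_ij = 2(alpha_i, alpha_j)/(alpha_j, alpha_j); the resulting 7x7 Cartan matrix is
[[2, -1, 0, 0, 0, 0, -1], [-1, 2, -1, 0, 0, 0, 0], [0, -1, 2, 0, -1, 0, 0], [0, 0, 0, 2, -1, -1, 0], [0, 0, -1, -1, 2, 0, 0], [0, 0, 0, -2, 0, 2, 0], [-1, 0, 0, 0, 0, 0, 2]].
The roots have two lengths (squared-length ratio 2:1); the short ones are alpha_{1,2,3,4,5,7}. The associated Dynkin diagram is a chain of 7 nodes with a double edge at one end; the terminal node there is the unique long simple root (C_7), so the type is C_7 (the algebra sp(14)).

C_7 (sp(14))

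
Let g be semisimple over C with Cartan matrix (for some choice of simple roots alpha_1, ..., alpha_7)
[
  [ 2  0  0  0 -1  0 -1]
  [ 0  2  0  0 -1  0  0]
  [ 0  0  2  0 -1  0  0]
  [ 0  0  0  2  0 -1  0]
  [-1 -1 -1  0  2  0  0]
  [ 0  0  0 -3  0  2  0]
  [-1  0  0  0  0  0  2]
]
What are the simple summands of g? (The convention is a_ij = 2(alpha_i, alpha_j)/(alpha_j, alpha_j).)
D_5 ⊕ G_2

The diagram associated to this matrix has two connected components: the simple roots {alpha_1, alpha_2, alpha_3, alpha_5, alpha_7} form a chain of 3 nodes with a fork of two nodes at one end (D_5), and {alpha_4, alpha_6} form two nodes joined by a triple edge (G_2). A semisimple Lie algebra decomposes uniquely as the direct sum of simple ideals, one per connected component of its Dynkin diagram, so g ≅ D_5 ⊕ G_2 (dimension 45 + 14 = 59).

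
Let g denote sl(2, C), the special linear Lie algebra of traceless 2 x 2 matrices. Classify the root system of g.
This is sl(2), which has dimension 2^2 - 1 = 3 and rank 2 - 1 = 1 (a Cartan subalgebra is the diagonal traceless matrices). In the classification of classical Lie algebras, the special linear algebra sl(n+1) has type A_n; here n = 1, so the Dynkin diagram is a chain of 1 nodes with single edges (A_1). Hence the type is A_1.

A_1 (sl(2))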